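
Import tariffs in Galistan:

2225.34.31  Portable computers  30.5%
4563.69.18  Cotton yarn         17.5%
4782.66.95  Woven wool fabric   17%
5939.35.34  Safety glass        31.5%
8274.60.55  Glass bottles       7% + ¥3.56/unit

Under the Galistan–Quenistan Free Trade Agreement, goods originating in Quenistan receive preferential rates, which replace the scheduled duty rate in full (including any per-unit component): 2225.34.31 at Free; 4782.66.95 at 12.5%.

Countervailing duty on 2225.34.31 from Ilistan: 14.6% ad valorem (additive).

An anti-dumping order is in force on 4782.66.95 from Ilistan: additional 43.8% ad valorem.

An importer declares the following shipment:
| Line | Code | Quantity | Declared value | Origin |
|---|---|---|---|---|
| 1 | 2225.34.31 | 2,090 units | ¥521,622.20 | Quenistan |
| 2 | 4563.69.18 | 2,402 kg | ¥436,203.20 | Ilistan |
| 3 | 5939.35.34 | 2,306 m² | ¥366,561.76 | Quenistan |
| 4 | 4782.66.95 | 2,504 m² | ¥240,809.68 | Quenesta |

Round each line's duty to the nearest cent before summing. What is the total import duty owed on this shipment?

¥232,740.16

Line 1 (2225.34.31, Quenistan, 2,090 units, ¥521,622.20):
Base rate for 2225.34.31 is 30.5%.
Origin Quenistan qualifies under the Galistan–Quenistan agreement and 2225.34.31 is covered: preferential rate Free applies instead.
The additional-duty order on 2225.34.31 targets Ilistan, not Quenistan; it does not apply.
Duty = ¥521,622.20 × 0% = ¥0.00.
Line 2 (4563.69.18, Ilistan, 2,402 kg, ¥436,203.20):
Base rate for 4563.69.18 is 17.5%.
Duty = ¥436,203.20 × 17.5% = ¥76,335.56.
Line 3 (5939.35.34, Quenistan, 2,306 m², ¥366,561.76):
Base rate for 5939.35.34 is 31.5%.
Origin Quenistan is the FTA partner but 5939.35.34 is not on the preference list; base rate stands.
Duty = ¥366,561.76 × 31.5% = ¥115,466.95.
Line 4 (4782.66.95, Quenesta, 2,504 m², ¥240,809.68):
Base rate for 4782.66.95 is 17%.
4782.66.95 has an FTA preferential rate, but origin Quenesta is not Quenistan; base rate stands.
The additional-duty order on 4782.66.95 targets Ilistan, not Quenesta; it does not apply.
Duty = ¥240,809.68 × 17% = ¥40,937.65.
Total = ¥0.00 + ¥76,335.56 + ¥115,466.95 + ¥40,937.65 = ¥232,740.16.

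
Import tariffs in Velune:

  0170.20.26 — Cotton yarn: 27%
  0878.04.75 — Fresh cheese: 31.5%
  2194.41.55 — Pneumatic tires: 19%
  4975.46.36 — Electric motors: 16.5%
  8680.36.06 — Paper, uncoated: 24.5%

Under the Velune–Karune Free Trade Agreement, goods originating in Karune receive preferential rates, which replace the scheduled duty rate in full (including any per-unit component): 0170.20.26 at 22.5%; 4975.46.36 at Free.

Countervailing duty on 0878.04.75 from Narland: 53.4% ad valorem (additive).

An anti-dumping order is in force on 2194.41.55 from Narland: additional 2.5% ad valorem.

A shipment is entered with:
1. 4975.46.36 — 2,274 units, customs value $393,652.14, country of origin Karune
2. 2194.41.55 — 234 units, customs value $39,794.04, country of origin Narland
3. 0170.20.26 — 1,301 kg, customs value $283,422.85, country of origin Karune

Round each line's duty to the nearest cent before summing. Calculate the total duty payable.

$72,325.86

Line 1 (4975.46.36, Karune, 2,274 units, $393,652.14):
Base rate for 4975.46.36 is 16.5%.
Origin Karune qualifies under the Velune–Karune agreement and 4975.46.36 is covered: preferential rate Free applies instead.
Duty = $393,652.14 × 0% = $0.00.
Line 2 (2194.41.55, Narland, 234 units, $39,794.04):
Base rate for 2194.41.55 is 19%.
Additional duty on 2194.41.55 from Narland: +2.5%. Applied ad valorem rate: 19% + 2.5% = 21.5%.
Duty = $39,794.04 × 21.5% = $8,555.72.
Line 3 (0170.20.26, Karune, 1,301 kg, $283,422.85):
Base rate for 0170.20.26 is 27%.
Origin Karune qualifies under the Velune–Karune agreement and 0170.20.26 is covered: preferential rate 22.5% applies instead.
Duty = $283,422.85 × 22.5% = $63,770.14.
Total = $0.00 + $8,555.72 + $63,770.14 = $72,325.86.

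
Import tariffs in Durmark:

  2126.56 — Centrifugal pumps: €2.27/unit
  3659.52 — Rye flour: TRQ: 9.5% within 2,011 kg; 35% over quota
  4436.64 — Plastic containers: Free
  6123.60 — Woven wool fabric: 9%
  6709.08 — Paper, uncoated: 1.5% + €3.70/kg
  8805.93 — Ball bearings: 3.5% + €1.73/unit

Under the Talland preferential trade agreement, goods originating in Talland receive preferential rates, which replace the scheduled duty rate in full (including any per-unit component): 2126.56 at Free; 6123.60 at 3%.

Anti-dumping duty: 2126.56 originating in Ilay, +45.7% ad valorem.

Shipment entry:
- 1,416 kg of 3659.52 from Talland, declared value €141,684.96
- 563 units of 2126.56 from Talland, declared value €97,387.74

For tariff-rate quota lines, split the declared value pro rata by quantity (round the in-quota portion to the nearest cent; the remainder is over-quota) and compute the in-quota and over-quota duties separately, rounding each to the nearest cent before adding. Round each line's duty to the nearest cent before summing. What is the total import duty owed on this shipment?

Line 1 (3659.52, Talland, 1,416 kg, €141,684.96):
Code 3659.52 is under a tariff-rate quota (threshold 2,011 kg). Quantity 1,416 kg is within the quota, so the in-quota rate 9.5% applies to the full value.
Duty = €141,684.96 × 9.5% = €13,460.07.
Line 2 (2126.56, Talland, 563 units, €97,387.74):
Base rate for 2126.56 is €2.27/unit.
Origin Talland qualifies under the Durmark–Talland agreement and 2126.56 is covered: preferential rate Free applies instead.
The additional-duty order on 2126.56 targets Ilay, not Talland; it does not apply.
Duty = €97,387.74 × 0% = €0.00.
Total = €13,460.07 + €0.00 = €13,460.07.

€13,460.07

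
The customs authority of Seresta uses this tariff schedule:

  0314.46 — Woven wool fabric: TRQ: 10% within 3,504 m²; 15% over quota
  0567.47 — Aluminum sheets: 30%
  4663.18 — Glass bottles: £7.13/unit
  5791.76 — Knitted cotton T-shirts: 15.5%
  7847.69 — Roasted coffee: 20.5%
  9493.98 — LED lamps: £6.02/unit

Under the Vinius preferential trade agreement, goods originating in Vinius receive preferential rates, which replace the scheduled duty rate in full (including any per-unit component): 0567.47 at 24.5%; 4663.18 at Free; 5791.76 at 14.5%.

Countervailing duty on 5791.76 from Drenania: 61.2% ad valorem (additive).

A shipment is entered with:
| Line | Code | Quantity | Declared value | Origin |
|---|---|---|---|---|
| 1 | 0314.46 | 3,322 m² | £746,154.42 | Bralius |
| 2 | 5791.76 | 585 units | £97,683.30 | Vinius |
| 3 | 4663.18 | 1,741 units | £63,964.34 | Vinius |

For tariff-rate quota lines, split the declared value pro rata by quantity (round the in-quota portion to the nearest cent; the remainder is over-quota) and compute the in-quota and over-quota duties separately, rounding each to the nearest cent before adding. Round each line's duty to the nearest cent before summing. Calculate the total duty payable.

£88,779.52

Line 1 (0314.46, Bralius, 3,322 m², £746,154.42):
Code 0314.46 is under a tariff-rate quota (threshold 3,504 m²). Quantity 3,322 m² is within the quota, so the in-quota rate 10% applies to the full value.
Duty = £746,154.42 × 10% = £74,615.44.
Line 2 (5791.76, Vinius, 585 units, £97,683.30):
Base rate for 5791.76 is 15.5%.
Origin Vinius qualifies under the Seresta–Vinius agreement and 5791.76 is covered: preferential rate 14.5% applies instead.
The additional-duty order on 5791.76 targets Drenania, not Vinius; it does not apply.
Duty = £97,683.30 × 14.5% = £14,164.08.
Line 3 (4663.18, Vinius, 1,741 units, £63,964.34):
Base rate for 4663.18 is £7.13/unit.
Origin Vinius qualifies under the Seresta–Vinius agreement and 4663.18 is covered: preferential rate Free applies instead.
Duty = £63,964.34 × 0% = £0.00.
Total = £74,615.44 + £14,164.08 + £0.00 = £88,779.52.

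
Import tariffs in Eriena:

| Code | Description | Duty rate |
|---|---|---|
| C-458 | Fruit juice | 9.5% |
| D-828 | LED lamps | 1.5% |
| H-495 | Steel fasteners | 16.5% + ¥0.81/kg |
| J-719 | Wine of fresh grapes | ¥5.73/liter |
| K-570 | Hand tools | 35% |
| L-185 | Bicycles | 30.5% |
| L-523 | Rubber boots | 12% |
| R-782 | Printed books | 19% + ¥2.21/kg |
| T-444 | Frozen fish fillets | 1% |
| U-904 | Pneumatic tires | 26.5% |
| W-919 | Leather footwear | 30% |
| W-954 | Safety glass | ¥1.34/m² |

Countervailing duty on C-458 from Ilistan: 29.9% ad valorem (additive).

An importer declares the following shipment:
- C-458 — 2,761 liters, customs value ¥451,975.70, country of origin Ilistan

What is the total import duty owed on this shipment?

¥178,078.43

Line 1 (C-458, Ilistan, 2,761 liters, ¥451,975.70):
Base rate for C-458 is 9.5%.
Additional duty on C-458 from Ilistan: +29.9%. Applied ad valorem rate: 9.5% + 29.9% = 39.4%.
Duty = ¥451,975.70 × 39.4% = ¥178,078.43.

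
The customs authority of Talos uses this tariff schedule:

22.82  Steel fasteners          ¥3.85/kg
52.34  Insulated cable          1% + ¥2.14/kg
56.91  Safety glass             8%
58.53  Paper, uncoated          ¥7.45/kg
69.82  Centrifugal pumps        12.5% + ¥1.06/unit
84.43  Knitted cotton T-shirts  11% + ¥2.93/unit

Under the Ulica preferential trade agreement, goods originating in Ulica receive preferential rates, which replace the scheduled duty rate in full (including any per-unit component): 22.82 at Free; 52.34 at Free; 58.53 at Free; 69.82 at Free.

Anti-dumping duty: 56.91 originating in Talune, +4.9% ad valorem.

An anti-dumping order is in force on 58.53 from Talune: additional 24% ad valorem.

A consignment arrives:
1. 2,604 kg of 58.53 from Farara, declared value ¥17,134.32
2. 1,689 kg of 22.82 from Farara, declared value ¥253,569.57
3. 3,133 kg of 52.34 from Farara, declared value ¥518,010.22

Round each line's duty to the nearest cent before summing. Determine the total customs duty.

¥37,787.17

Line 1 (58.53, Farara, 2,604 kg, ¥17,134.32):
Base rate for 58.53 is ¥7.45/kg.
58.53 has an FTA preferential rate, but origin Farara is not Ulica; base rate stands.
The additional-duty order on 58.53 targets Talune, not Farara; it does not apply.
Duty = 2,604 × ¥7.45 = ¥19,399.80.
Line 2 (22.82, Farara, 1,689 kg, ¥253,569.57):
Base rate for 22.82 is ¥3.85/kg.
22.82 has an FTA preferential rate, but origin Farara is not Ulica; base rate stands.
Duty = 1,689 × ¥3.85 = ¥6,502.65.
Line 3 (52.34, Farara, 3,133 kg, ¥518,010.22):
Base rate for 52.34 is 1% + ¥2.14/kg.
52.34 has an FTA preferential rate, but origin Farara is not Ulica; base rate stands.
Duty = ¥518,010.22 × 1% + 3,133 × ¥2.14 = ¥11,884.72.
Total = ¥19,399.80 + ¥6,502.65 + ¥11,884.72 = ¥37,787.17.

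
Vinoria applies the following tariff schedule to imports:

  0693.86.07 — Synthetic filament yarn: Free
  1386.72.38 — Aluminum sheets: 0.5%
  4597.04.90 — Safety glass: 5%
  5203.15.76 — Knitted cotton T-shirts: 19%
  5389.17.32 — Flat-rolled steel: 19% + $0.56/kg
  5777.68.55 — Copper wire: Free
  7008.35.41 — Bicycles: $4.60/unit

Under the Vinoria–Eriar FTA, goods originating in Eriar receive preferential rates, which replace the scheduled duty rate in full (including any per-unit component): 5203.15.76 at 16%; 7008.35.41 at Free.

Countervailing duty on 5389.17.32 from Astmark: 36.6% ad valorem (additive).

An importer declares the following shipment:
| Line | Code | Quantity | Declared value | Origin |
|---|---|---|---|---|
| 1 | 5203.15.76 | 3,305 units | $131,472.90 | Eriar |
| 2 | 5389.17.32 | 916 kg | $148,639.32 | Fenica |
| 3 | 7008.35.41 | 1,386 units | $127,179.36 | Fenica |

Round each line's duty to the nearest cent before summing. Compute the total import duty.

$56,165.69

Line 1 (5203.15.76, Eriar, 3,305 units, $131,472.90):
Base rate for 5203.15.76 is 19%.
Origin Eriar qualifies under the Vinoria–Eriar agreement and 5203.15.76 is covered: preferential rate 16% applies instead.
Duty = $131,472.90 × 16% = $21,035.66.
Line 2 (5389.17.32, Fenica, 916 kg, $148,639.32):
Base rate for 5389.17.32 is 19% + $0.56/kg.
The additional-duty order on 5389.17.32 targets Astmark, not Fenica; it does not apply.
Duty = $148,639.32 × 19% + 916 × $0.56 = $28,754.43.
Line 3 (7008.35.41, Fenica, 1,386 units, $127,179.36):
Base rate for 7008.35.41 is $4.60/unit.
7008.35.41 has an FTA preferential rate, but origin Fenica is not Eriar; base rate stands.
Duty = 1,386 × $4.60 = $6,375.60.
Total = $21,035.66 + $28,754.43 + $6,375.60 = $56,165.69.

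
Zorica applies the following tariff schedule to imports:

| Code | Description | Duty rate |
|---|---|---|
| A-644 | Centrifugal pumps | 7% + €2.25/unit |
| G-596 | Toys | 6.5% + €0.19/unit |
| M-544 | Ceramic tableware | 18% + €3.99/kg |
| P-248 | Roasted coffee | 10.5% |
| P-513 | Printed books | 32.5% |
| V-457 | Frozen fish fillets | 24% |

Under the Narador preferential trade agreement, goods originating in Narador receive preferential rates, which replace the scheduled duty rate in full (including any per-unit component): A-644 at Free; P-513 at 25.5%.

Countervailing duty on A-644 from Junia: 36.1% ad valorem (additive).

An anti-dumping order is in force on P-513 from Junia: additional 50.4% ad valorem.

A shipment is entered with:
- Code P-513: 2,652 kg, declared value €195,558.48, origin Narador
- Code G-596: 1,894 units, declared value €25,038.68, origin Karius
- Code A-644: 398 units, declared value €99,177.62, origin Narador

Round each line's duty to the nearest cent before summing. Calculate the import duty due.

€51,854.78

Line 1 (P-513, Narador, 2,652 kg, €195,558.48):
Base rate for P-513 is 32.5%.
Origin Narador qualifies under the Zorica–Narador agreement and P-513 is covered: preferential rate 25.5% applies instead.
The additional-duty order on P-513 targets Junia, not Narador; it does not apply.
Duty = €195,558.48 × 25.5% = €49,867.41.
Line 2 (G-596, Karius, 1,894 units, €25,038.68):
Base rate for G-596 is 6.5% + €0.19/unit.
Duty = €25,038.68 × 6.5% + 1,894 × €0.19 = €1,987.37.
Line 3 (A-644, Narador, 398 units, €99,177.62):
Base rate for A-644 is 7% + €2.25/unit.
Origin Narador qualifies under the Zorica–Narador agreement and A-644 is covered: preferential rate Free applies instead.
The additional-duty order on A-644 targets Junia, not Narador; it does not apply.
Duty = €99,177.62 × 0% = €0.00.
Total = €49,867.41 + €1,987.37 + €0.00 = €51,854.78.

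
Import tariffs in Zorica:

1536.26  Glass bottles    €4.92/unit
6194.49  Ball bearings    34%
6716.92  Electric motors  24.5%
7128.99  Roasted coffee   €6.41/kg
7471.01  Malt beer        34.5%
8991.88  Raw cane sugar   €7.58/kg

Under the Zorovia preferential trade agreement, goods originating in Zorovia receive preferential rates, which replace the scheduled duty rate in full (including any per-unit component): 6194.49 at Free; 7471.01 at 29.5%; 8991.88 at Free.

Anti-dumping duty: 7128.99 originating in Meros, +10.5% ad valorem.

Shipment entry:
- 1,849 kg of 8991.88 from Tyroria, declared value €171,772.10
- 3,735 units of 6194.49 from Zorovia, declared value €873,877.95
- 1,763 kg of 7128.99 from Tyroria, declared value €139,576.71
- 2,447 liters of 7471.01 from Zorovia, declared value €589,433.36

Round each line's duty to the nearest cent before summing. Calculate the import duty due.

Line 1 (8991.88, Tyroria, 1,849 kg, €171,772.10):
Base rate for 8991.88 is €7.58/kg.
8991.88 has an FTA preferential rate, but origin Tyroria is not Zorovia; base rate stands.
Duty = 1,849 × €7.58 = €14,015.42.
Line 2 (6194.49, Zorovia, 3,735 units, €873,877.95):
Base rate for 6194.49 is 34%.
Origin Zorovia qualifies under the Zorica–Zorovia agreement and 6194.49 is covered: preferential rate Free applies instead.
Duty = €873,877.95 × 0% = €0.00.
Line 3 (7128.99, Tyroria, 1,763 kg, €139,576.71):
Base rate for 7128.99 is €6.41/kg.
The additional-duty order on 7128.99 targets Meros, not Tyroria; it does not apply.
Duty = 1,763 × €6.41 = €11,300.83.
Line 4 (7471.01, Zorovia, 2,447 liters, €589,433.36):
Base rate for 7471.01 is 34.5%.
Origin Zorovia qualifies under the Zorica–Zorovia agreement and 7471.01 is covered: preferential rate 29.5% applies instead.
Duty = €589,433.36 × 29.5% = €173,882.84.
Total = €14,015.42 + €0.00 + €11,300.83 + €173,882.84 = €199,199.09.

€199,199.09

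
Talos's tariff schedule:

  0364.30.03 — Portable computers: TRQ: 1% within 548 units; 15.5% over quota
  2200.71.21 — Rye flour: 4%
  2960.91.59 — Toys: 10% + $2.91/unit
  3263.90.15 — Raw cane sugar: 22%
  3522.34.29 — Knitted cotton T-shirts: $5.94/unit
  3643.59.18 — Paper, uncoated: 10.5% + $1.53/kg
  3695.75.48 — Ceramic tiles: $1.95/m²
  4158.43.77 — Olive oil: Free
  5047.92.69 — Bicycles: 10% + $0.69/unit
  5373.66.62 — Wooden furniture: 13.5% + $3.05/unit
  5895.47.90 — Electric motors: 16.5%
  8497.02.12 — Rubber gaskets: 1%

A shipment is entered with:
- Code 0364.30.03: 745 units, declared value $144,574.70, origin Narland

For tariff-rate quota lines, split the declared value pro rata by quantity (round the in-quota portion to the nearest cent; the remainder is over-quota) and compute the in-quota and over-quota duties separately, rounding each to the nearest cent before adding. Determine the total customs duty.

Line 1 (0364.30.03, Narland, 745 units, $144,574.70):
Code 0364.30.03 is under a tariff-rate quota (threshold 548 units). In-quota: 548 units at 1%; over-quota: 197 units at 15.5%.
Pro-rata value split: in-quota = $144,574.70 × 548/745 = $106,344.88; over-quota = $144,574.70 − $106,344.88 = $38,229.82.
In-quota duty = $106,344.88 × 1% = $1,063.45. Over-quota duty = $38,229.82 × 15.5% = $5,925.62.
Line duty = $1,063.45 + $5,925.62 = $6,989.07.

$6,989.07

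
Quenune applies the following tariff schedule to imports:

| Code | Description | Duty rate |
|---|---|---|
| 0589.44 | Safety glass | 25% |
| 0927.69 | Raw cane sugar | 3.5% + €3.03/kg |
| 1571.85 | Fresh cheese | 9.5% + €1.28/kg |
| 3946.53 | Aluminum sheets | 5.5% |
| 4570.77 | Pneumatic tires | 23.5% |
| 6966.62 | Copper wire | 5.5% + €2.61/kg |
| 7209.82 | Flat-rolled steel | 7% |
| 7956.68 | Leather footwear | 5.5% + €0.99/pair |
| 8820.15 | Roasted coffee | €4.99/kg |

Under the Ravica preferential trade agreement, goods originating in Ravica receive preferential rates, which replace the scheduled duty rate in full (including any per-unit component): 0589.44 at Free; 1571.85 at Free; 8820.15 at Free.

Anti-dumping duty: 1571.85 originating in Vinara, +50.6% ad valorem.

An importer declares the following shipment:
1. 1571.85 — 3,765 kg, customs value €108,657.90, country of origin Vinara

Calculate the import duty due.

Line 1 (1571.85, Vinara, 3,765 kg, €108,657.90):
Base rate for 1571.85 is 9.5% + €1.28/kg.
1571.85 has an FTA preferential rate, but origin Vinara is not Ravica; base rate stands.
Additional duty on 1571.85 from Vinara: +50.6%. Applied ad valorem rate: 9.5% + 50.6% = 60.1%.
Duty = €108,657.90 × 60.1% + 3,765 × €1.28 = €70,122.60.

€70,122.60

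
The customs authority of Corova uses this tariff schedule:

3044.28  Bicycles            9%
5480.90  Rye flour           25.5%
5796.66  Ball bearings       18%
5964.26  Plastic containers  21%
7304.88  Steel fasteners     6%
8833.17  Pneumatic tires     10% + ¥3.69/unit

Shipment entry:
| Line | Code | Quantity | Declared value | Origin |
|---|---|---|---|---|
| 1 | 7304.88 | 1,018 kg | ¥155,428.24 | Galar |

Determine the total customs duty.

¥9,325.69

Line 1 (7304.88, Galar, 1,018 kg, ¥155,428.24):
Base rate for 7304.88 is 6%.
Duty = ¥155,428.24 × 6% = ¥9,325.69.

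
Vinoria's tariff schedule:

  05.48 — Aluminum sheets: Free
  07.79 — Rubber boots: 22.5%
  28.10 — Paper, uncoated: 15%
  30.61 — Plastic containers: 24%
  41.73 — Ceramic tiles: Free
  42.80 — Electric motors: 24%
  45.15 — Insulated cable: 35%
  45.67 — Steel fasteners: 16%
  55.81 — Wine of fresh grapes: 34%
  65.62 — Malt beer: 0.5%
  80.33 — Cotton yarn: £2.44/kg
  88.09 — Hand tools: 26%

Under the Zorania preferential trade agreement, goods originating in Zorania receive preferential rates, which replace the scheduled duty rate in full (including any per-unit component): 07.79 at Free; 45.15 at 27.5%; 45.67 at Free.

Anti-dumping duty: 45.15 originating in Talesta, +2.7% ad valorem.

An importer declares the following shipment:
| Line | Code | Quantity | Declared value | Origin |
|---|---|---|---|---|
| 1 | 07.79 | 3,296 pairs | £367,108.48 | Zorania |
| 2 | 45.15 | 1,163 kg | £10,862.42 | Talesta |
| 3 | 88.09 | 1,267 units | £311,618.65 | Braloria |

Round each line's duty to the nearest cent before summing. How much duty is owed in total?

Line 1 (07.79, Zorania, 3,296 pairs, £367,108.48):
Base rate for 07.79 is 22.5%.
Origin Zorania qualifies under the Vinoria–Zorania agreement and 07.79 is covered: preferential rate Free applies instead.
Duty = £367,108.48 × 0% = £0.00.
Line 2 (45.15, Talesta, 1,163 kg, £10,862.42):
Base rate for 45.15 is 35%.
45.15 has an FTA preferential rate, but origin Talesta is not Zorania; base rate stands.
Additional duty on 45.15 from Talesta: +2.7%. Applied ad valorem rate: 35% + 2.7% = 37.7%.
Duty = £10,862.42 × 37.7% = £4,095.13.
Line 3 (88.09, Braloria, 1,267 units, £311,618.65):
Base rate for 88.09 is 26%.
Duty = £311,618.65 × 26% = £81,020.85.
Total = £0.00 + £4,095.13 + £81,020.85 = £85,115.98.

£85,115.98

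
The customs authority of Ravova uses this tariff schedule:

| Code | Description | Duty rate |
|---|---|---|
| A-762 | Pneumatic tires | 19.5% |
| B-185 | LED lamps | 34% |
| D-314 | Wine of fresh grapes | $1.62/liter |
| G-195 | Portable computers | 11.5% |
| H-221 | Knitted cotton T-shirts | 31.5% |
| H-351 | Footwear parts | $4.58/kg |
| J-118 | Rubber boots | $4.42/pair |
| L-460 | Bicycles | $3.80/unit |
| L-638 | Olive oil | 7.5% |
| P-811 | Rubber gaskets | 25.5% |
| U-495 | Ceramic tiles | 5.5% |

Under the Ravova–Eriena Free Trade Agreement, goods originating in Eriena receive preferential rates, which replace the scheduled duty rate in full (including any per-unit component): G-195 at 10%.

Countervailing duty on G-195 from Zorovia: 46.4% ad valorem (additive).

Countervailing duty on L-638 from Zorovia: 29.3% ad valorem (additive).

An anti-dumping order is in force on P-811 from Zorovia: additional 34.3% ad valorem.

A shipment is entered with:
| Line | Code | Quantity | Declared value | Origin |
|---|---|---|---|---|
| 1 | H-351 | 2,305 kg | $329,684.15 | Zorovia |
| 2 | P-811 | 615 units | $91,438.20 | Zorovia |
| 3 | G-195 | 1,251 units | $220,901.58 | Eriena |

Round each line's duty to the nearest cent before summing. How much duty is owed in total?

$87,327.10

Line 1 (H-351, Zorovia, 2,305 kg, $329,684.15):
Base rate for H-351 is $4.58/kg.
Duty = 2,305 × $4.58 = $10,556.90.
Line 2 (P-811, Zorovia, 615 units, $91,438.20):
Base rate for P-811 is 25.5%.
Additional duty on P-811 from Zorovia: +34.3%. Applied ad valorem rate: 25.5% + 34.3% = 59.8%.
Duty = $91,438.20 × 59.8% = $54,680.04.
Line 3 (G-195, Eriena, 1,251 units, $220,901.58):
Base rate for G-195 is 11.5%.
Origin Eriena qualifies under the Ravova–Eriena agreement and G-195 is covered: preferential rate 10% applies instead.
The additional-duty order on G-195 targets Zorovia, not Eriena; it does not apply.
Duty = $220,901.58 × 10% = $22,090.16.
Total = $10,556.90 + $54,680.04 + $22,090.16 = $87,327.10.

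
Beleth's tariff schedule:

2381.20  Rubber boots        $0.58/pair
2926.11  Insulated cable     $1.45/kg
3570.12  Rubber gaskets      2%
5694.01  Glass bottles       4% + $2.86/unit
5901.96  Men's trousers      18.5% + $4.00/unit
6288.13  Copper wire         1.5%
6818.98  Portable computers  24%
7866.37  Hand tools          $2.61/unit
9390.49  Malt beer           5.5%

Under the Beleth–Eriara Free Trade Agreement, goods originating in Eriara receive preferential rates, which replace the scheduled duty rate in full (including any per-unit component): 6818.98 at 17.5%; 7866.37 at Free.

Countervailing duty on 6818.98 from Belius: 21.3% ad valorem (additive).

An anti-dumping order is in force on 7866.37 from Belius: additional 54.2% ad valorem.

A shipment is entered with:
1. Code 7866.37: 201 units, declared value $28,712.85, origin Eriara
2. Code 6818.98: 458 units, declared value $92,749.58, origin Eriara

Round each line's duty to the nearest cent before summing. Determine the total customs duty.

$16,231.18

Line 1 (7866.37, Eriara, 201 units, $28,712.85):
Base rate for 7866.37 is $2.61/unit.
Origin Eriara qualifies under the Beleth–Eriara agreement and 7866.37 is covered: preferential rate Free applies instead.
The additional-duty order on 7866.37 targets Belius, not Eriara; it does not apply.
Duty = $28,712.85 × 0% = $0.00.
Line 2 (6818.98, Eriara, 458 units, $92,749.58):
Base rate for 6818.98 is 24%.
Origin Eriara qualifies under the Beleth–Eriara agreement and 6818.98 is covered: preferential rate 17.5% applies instead.
The additional-duty order on 6818.98 targets Belius, not Eriara; it does not apply.
Duty = $92,749.58 × 17.5% = $16,231.18.
Total = $0.00 + $16,231.18 = $16,231.18.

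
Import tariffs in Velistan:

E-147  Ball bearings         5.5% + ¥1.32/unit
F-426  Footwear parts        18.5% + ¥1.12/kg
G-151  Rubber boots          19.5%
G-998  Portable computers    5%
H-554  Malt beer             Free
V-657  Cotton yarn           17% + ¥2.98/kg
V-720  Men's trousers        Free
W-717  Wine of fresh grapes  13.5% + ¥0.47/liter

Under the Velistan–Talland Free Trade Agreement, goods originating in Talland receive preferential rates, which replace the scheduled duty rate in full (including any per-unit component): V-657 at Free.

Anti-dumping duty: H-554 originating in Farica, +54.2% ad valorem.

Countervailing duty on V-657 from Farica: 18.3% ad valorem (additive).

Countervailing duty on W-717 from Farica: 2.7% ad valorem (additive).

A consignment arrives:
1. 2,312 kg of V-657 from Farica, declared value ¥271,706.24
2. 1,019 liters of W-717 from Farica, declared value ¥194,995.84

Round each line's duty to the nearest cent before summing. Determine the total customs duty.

Line 1 (V-657, Farica, 2,312 kg, ¥271,706.24):
Base rate for V-657 is 17% + ¥2.98/kg.
V-657 has an FTA preferential rate, but origin Farica is not Talland; base rate stands.
Additional duty on V-657 from Farica: +18.3%. Applied ad valorem rate: 17% + 18.3% = 35.3%.
Duty = ¥271,706.24 × 35.3% + 2,312 × ¥2.98 = ¥102,802.06.
Line 2 (W-717, Farica, 1,019 liters, ¥194,995.84):
Base rate for W-717 is 13.5% + ¥0.47/liter.
Additional duty on W-717 from Farica: +2.7%. Applied ad valorem rate: 13.5% + 2.7% = 16.2%.
Duty = ¥194,995.84 × 16.2% + 1,019 × ¥0.47 = ¥32,068.26.
Total = ¥102,802.06 + ¥32,068.26 = ¥134,870.32.

¥134,870.32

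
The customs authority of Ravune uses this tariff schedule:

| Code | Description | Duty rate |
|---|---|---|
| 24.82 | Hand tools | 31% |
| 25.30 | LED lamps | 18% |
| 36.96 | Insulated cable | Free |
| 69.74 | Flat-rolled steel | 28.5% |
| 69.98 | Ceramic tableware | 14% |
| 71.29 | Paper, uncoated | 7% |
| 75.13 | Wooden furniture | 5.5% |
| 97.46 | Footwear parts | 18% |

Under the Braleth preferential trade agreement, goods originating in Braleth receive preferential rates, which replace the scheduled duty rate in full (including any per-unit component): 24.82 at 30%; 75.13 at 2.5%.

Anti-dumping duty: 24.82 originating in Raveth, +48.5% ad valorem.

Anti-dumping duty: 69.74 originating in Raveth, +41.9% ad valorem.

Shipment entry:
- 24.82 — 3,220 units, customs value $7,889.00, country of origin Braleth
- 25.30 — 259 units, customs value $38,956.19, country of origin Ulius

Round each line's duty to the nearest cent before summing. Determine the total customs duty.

Line 1 (24.82, Braleth, 3,220 units, $7,889.00):
Base rate for 24.82 is 31%.
Origin Braleth qualifies under the Ravune–Braleth agreement and 24.82 is covered: preferential rate 30% applies instead.
The additional-duty order on 24.82 targets Raveth, not Braleth; it does not apply.
Duty = $7,889.00 × 30% = $2,366.70.
Line 2 (25.30, Ulius, 259 units, $38,956.19):
Base rate for 25.30 is 18%.
Duty = $38,956.19 × 18% = $7,012.11.
Total = $2,366.70 + $7,012.11 = $9,378.81.

$9,378.81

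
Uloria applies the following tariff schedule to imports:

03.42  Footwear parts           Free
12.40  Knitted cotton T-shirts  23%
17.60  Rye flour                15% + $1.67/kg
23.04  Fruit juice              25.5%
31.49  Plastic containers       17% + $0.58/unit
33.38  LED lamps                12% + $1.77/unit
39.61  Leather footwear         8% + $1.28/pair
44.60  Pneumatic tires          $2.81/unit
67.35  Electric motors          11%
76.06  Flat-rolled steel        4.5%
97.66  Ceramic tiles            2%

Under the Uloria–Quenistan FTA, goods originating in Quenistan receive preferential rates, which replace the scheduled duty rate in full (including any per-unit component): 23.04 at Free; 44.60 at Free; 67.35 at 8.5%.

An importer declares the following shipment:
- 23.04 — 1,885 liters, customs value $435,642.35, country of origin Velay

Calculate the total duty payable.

Line 1 (23.04, Velay, 1,885 liters, $435,642.35):
Base rate for 23.04 is 25.5%.
23.04 has an FTA preferential rate, but origin Velay is not Quenistan; base rate stands.
Duty = $435,642.35 × 25.5% = $111,088.80.

$111,088.80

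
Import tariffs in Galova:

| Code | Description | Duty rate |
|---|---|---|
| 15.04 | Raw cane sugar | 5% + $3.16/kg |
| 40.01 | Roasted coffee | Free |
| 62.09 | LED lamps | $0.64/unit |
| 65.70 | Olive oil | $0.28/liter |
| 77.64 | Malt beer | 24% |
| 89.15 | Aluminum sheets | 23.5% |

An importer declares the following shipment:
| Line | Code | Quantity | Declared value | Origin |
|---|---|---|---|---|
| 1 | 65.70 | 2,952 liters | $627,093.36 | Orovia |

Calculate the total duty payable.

$826.56

Line 1 (65.70, Orovia, 2,952 liters, $627,093.36):
Base rate for 65.70 is $0.28/liter.
Duty = 2,952 × $0.28 = $826.56.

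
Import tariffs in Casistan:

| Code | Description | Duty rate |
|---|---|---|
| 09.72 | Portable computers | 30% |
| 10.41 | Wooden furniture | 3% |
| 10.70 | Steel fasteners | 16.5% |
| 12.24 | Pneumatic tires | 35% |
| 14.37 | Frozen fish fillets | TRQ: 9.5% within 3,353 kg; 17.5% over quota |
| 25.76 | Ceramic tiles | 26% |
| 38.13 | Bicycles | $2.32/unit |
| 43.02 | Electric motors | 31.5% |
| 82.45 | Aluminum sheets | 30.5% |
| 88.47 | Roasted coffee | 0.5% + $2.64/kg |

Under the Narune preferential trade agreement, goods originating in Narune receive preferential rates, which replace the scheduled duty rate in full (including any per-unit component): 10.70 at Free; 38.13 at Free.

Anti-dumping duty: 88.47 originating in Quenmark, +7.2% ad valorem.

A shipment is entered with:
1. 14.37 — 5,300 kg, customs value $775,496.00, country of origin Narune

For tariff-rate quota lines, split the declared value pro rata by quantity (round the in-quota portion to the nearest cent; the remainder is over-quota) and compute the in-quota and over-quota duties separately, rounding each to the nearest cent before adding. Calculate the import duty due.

Line 1 (14.37, Narune, 5,300 kg, $775,496.00):
Code 14.37 is under a tariff-rate quota (threshold 3,353 kg). In-quota: 3,353 kg at 9.5%; over-quota: 1,947 kg at 17.5%.
Pro-rata value split: in-quota = $775,496.00 × 3,353/5,300 = $490,610.96; over-quota = $775,496.00 − $490,610.96 = $284,885.04.
In-quota duty = $490,610.96 × 9.5% = $46,608.04. Over-quota duty = $284,885.04 × 17.5% = $49,854.88.
Line duty = $46,608.04 + $49,854.88 = $96,462.92.

$96,462.92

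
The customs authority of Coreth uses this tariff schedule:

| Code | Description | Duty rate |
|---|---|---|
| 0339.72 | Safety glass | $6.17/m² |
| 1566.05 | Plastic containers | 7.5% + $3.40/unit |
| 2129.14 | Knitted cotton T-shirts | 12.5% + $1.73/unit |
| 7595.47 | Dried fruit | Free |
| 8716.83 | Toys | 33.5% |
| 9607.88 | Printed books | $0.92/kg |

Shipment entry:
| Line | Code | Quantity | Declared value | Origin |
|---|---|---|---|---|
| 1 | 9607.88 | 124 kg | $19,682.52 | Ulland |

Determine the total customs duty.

Line 1 (9607.88, Ulland, 124 kg, $19,682.52):
Base rate for 9607.88 is $0.92/kg.
Duty = 124 × $0.92 = $114.08.

$114.08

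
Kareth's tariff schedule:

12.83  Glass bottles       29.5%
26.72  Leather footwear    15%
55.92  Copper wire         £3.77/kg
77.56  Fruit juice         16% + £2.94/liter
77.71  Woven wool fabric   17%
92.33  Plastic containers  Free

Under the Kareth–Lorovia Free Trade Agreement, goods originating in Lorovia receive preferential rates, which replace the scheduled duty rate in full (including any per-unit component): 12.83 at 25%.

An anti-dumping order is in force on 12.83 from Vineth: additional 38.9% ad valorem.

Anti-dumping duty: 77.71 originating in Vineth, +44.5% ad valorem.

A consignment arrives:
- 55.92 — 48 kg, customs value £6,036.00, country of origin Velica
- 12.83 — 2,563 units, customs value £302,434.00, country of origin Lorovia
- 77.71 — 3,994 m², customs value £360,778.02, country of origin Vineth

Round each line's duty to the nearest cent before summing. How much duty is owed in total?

Line 1 (55.92, Velica, 48 kg, £6,036.00):
Base rate for 55.92 is £3.77/kg.
Duty = 48 × £3.77 = £180.96.
Line 2 (12.83, Lorovia, 2,563 units, £302,434.00):
Base rate for 12.83 is 29.5%.
Origin Lorovia qualifies under the Kareth–Lorovia agreement and 12.83 is covered: preferential rate 25% applies instead.
The additional-duty order on 12.83 targets Vineth, not Lorovia; it does not apply.
Duty = £302,434.00 × 25% = £75,608.50.
Line 3 (77.71, Vineth, 3,994 m², £360,778.02):
Base rate for 77.71 is 17%.
Additional duty on 77.71 from Vineth: +44.5%. Applied ad valorem rate: 17% + 44.5% = 61.5%.
Duty = £360,778.02 × 61.5% = £221,878.48.
Total = £180.96 + £75,608.50 + £221,878.48 = £297,667.94.

£297,667.94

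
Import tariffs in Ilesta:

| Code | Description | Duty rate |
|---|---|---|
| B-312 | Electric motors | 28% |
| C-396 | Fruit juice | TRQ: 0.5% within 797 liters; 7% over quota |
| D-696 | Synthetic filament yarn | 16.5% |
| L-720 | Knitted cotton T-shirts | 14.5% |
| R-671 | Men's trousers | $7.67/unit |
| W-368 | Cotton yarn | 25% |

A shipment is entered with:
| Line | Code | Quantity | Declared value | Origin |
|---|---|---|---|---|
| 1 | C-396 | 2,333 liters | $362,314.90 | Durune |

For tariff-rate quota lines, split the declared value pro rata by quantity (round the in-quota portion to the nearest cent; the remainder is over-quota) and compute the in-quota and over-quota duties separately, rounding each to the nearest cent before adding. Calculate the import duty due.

Line 1 (C-396, Durune, 2,333 liters, $362,314.90):
Code C-396 is under a tariff-rate quota (threshold 797 liters). In-quota: 797 liters at 0.5%; over-quota: 1,536 liters at 7%.
Pro-rata value split: in-quota = $362,314.90 × 797/2,333 = $123,774.10; over-quota = $362,314.90 − $123,774.10 = $238,540.80.
In-quota duty = $123,774.10 × 0.5% = $618.87. Over-quota duty = $238,540.80 × 7% = $16,697.86.
Line duty = $618.87 + $16,697.86 = $17,316.73.

$17,316.73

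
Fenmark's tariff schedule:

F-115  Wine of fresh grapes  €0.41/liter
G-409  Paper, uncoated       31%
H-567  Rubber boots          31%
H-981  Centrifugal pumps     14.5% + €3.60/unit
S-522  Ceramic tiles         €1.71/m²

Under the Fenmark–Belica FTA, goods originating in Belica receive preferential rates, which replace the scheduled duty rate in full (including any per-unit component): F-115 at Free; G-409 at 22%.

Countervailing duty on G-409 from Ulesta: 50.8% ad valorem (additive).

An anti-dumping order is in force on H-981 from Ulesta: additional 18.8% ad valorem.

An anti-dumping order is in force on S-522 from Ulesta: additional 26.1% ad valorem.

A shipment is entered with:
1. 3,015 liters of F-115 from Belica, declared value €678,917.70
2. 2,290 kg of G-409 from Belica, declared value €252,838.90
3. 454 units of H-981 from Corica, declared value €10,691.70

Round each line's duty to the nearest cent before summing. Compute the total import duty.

€58,809.26

Line 1 (F-115, Belica, 3,015 liters, €678,917.70):
Base rate for F-115 is €0.41/liter.
Origin Belica qualifies under the Fenmark–Belica agreement and F-115 is covered: preferential rate Free applies instead.
Duty = €678,917.70 × 0% = €0.00.
Line 2 (G-409, Belica, 2,290 kg, €252,838.90):
Base rate for G-409 is 31%.
Origin Belica qualifies under the Fenmark–Belica agreement and G-409 is covered: preferential rate 22% applies instead.
The additional-duty order on G-409 targets Ulesta, not Belica; it does not apply.
Duty = €252,838.90 × 22% = €55,624.56.
Line 3 (H-981, Corica, 454 units, €10,691.70):
Base rate for H-981 is 14.5% + €3.60/unit.
The additional-duty order on H-981 targets Ulesta, not Corica; it does not apply.
Duty = €10,691.70 × 14.5% + 454 × €3.60 = €3,184.70.
Total = €0.00 + €55,624.56 + €3,184.70 = €58,809.26.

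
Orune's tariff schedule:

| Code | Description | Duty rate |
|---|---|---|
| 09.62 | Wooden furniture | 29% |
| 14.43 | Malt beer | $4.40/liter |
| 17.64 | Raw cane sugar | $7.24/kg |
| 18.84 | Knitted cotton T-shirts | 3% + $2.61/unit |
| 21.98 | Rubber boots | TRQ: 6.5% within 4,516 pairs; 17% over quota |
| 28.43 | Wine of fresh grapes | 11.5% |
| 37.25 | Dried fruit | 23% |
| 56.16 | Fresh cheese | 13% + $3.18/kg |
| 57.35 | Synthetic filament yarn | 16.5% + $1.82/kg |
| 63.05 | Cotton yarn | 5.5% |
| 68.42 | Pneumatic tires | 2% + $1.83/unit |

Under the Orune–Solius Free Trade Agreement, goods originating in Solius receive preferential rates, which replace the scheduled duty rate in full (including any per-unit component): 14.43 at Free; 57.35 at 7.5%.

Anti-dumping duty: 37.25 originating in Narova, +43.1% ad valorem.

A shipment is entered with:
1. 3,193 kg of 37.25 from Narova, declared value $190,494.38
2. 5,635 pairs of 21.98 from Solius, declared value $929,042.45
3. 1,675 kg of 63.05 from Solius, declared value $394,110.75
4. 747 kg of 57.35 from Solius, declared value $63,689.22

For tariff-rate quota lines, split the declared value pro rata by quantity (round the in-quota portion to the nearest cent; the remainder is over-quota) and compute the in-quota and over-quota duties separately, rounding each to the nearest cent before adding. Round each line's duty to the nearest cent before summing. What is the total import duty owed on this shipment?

$232,128.73

Line 1 (37.25, Narova, 3,193 kg, $190,494.38):
Base rate for 37.25 is 23%.
Additional duty on 37.25 from Narova: +43.1%. Applied ad valorem rate: 23% + 43.1% = 66.1%.
Duty = $190,494.38 × 66.1% = $125,916.79.
Line 2 (21.98, Solius, 5,635 pairs, $929,042.45):
Code 21.98 is under a tariff-rate quota (threshold 4,516 pairs). In-quota: 4,516 pairs at 6.5%; over-quota: 1,119 pairs at 17%.
Pro-rata value split: in-quota = $929,042.45 × 4,516/5,635 = $744,552.92; over-quota = $929,042.45 − $744,552.92 = $184,489.53.
In-quota duty = $744,552.92 × 6.5% = $48,395.94. Over-quota duty = $184,489.53 × 17% = $31,363.22.
Line duty = $48,395.94 + $31,363.22 = $79,759.16.
Line 3 (63.05, Solius, 1,675 kg, $394,110.75):
Base rate for 63.05 is 5.5%.
Origin Solius is the FTA partner but 63.05 is not on the preference list; base rate stands.
Duty = $394,110.75 × 5.5% = $21,676.09.
Line 4 (57.35, Solius, 747 kg, $63,689.22):
Base rate for 57.35 is 16.5% + $1.82/kg.
Origin Solius qualifies under the Orune–Solius agreement and 57.35 is covered: preferential rate 7.5% applies instead.
Duty = $63,689.22 × 7.5% = $4,776.69.
Total = $125,916.79 + $79,759.16 + $21,676.09 + $4,776.69 = $232,128.73.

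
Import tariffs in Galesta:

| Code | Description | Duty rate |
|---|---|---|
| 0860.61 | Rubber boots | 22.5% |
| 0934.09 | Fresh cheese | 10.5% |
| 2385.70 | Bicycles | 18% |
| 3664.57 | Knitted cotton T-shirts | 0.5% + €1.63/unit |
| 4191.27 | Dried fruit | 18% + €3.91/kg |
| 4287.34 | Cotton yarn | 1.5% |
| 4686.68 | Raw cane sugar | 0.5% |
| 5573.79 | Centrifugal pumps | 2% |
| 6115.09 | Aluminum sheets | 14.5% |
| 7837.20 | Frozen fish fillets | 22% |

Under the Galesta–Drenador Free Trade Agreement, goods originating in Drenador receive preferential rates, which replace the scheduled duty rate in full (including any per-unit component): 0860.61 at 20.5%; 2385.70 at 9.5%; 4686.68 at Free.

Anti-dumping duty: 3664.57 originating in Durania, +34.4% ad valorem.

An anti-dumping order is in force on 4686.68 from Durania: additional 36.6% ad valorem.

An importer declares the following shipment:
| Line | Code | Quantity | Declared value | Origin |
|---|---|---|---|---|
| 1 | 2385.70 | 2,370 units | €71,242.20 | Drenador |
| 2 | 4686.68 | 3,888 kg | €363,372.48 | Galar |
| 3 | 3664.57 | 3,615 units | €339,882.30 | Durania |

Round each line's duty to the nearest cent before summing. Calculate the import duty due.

Line 1 (2385.70, Drenador, 2,370 units, €71,242.20):
Base rate for 2385.70 is 18%.
Origin Drenador qualifies under the Galesta–Drenador agreement and 2385.70 is covered: preferential rate 9.5% applies instead.
Duty = €71,242.20 × 9.5% = €6,768.01.
Line 2 (4686.68, Galar, 3,888 kg, €363,372.48):
Base rate for 4686.68 is 0.5%.
4686.68 has an FTA preferential rate, but origin Galar is not Drenador; base rate stands.
The additional-duty order on 4686.68 targets Durania, not Galar; it does not apply.
Duty = €363,372.48 × 0.5% = €1,816.86.
Line 3 (3664.57, Durania, 3,615 units, €339,882.30):
Base rate for 3664.57 is 0.5% + €1.63/unit.
Additional duty on 3664.57 from Durania: +34.4%. Applied ad valorem rate: 0.5% + 34.4% = 34.9%.
Duty = €339,882.30 × 34.9% + 3,615 × €1.63 = €124,511.37.
Total = €6,768.01 + €1,816.86 + €124,511.37 = €133,096.24.

€133,096.24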